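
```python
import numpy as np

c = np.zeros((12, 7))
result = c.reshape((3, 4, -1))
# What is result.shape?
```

(3, 4, 7)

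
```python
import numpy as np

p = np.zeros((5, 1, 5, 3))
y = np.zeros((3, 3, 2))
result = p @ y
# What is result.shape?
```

(5, 3, 5, 2)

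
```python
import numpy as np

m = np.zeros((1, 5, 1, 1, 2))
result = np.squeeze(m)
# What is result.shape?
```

(5, 2)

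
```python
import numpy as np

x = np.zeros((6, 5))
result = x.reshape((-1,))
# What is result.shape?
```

(30,)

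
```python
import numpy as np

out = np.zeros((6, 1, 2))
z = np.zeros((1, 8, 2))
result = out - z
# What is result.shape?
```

(6, 8, 2)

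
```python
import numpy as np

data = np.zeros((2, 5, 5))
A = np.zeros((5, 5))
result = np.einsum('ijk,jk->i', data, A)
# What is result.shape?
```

(2,)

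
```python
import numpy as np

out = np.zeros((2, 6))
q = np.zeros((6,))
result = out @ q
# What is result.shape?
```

(2,)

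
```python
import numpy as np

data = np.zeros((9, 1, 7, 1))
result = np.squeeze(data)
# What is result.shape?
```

(9, 7)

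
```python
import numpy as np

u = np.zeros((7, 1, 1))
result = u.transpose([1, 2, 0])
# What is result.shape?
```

(1, 1, 7)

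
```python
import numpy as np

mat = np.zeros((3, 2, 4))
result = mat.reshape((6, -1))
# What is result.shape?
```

(6, 4)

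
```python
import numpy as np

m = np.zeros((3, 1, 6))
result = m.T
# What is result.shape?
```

(6, 1, 3)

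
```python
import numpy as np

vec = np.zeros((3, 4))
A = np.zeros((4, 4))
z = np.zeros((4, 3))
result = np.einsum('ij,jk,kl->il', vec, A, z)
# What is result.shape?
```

(3, 3)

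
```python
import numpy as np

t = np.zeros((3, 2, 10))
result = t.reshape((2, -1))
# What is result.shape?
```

(2, 30)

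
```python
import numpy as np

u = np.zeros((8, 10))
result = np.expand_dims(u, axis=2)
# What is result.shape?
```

(8, 10, 1)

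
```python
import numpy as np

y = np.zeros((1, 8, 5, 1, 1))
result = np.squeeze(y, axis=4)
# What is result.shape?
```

(1, 8, 5, 1)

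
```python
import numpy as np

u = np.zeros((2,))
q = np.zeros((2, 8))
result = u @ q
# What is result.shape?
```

(8,)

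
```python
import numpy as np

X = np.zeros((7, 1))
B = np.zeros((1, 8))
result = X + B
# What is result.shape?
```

(7, 8)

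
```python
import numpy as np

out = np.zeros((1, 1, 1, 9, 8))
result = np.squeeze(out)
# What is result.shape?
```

(9, 8)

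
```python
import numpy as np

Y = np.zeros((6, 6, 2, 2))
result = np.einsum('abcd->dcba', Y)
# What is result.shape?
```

(2, 2, 6, 6)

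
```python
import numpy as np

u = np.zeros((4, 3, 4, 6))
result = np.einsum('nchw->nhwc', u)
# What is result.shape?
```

(4, 4, 6, 3)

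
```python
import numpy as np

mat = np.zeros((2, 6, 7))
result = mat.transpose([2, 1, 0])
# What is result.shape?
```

(7, 6, 2)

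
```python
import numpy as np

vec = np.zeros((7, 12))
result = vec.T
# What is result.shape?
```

(12, 7)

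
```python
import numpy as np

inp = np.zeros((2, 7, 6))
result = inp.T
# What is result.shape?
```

(6, 7, 2)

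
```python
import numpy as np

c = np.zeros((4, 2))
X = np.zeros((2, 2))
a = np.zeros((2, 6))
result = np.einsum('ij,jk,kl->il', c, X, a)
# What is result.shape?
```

(4, 6)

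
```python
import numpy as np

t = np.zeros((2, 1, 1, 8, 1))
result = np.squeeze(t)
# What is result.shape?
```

(2, 8)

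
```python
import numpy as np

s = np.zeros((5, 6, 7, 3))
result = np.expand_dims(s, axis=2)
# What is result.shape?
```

(5, 6, 1, 7, 3)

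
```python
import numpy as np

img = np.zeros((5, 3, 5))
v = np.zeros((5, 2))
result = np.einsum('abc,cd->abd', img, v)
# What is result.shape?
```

(5, 3, 2)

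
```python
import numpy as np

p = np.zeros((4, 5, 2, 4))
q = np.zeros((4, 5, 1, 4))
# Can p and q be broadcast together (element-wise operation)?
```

Yes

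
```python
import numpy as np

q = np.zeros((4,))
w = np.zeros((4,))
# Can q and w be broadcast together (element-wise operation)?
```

Yes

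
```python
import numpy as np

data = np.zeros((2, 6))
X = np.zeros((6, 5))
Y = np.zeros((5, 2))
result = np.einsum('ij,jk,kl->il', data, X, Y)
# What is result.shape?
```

(2, 2)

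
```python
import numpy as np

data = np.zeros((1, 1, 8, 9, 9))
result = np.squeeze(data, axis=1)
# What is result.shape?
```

(1, 8, 9, 9)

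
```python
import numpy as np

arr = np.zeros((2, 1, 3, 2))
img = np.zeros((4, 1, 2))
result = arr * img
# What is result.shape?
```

(2, 4, 3, 2)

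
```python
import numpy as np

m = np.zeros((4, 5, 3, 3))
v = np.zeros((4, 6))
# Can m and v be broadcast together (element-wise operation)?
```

No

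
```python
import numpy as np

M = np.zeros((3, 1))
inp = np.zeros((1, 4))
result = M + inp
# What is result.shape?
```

(3, 4)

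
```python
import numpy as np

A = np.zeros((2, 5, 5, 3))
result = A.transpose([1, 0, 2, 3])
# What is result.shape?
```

(5, 2, 5, 3)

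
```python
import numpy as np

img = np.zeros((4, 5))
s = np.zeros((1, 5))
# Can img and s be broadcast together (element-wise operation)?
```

Yes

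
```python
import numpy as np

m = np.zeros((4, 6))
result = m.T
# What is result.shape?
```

(6, 4)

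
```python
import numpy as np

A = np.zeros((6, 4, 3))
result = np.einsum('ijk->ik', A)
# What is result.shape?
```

(6, 3)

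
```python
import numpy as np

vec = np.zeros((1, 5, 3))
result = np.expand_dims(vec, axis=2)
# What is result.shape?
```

(1, 5, 1, 3)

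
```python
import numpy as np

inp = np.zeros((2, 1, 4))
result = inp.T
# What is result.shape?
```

(4, 1, 2)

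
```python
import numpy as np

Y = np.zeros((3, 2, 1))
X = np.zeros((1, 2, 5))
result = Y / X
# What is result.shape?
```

(3, 2, 5)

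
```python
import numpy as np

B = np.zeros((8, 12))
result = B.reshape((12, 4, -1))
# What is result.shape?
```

(12, 4, 2)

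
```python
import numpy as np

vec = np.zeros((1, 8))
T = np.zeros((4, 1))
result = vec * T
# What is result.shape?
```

(4, 8)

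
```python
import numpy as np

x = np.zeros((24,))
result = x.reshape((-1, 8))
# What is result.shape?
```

(3, 8)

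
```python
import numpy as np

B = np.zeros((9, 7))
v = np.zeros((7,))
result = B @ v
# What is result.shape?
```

(9,)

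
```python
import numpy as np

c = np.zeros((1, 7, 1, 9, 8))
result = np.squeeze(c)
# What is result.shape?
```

(7, 9, 8)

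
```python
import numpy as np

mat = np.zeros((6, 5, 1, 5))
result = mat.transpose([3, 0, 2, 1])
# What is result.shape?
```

(5, 6, 1, 5)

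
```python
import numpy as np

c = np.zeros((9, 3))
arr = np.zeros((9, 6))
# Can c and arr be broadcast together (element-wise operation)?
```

No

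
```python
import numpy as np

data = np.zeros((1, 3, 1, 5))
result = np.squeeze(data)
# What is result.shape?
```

(3, 5)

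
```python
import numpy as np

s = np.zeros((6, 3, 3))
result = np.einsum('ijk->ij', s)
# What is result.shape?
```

(6, 3)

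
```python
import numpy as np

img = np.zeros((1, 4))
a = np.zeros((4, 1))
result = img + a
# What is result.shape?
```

(4, 4)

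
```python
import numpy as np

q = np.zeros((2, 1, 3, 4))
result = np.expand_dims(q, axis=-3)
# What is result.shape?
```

(2, 1, 1, 3, 4)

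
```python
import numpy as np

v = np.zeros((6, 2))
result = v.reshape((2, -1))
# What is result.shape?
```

(2, 6)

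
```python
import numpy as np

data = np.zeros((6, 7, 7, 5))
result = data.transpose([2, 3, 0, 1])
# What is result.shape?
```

(7, 5, 6, 7)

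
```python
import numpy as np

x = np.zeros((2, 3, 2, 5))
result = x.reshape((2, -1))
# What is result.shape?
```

(2, 30)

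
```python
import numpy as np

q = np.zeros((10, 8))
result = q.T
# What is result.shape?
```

(8, 10)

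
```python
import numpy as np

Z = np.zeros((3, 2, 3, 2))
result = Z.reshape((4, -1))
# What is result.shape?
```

(4, 9)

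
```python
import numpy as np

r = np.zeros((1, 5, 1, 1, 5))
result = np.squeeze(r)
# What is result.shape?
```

(5, 5)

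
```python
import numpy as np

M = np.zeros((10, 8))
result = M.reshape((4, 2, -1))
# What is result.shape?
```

(4, 2, 10)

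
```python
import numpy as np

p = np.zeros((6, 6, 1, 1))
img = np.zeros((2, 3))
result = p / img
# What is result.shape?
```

(6, 6, 2, 3)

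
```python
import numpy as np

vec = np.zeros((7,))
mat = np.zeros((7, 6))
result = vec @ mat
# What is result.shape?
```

(6,)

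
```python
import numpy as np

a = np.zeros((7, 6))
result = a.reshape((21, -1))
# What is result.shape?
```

(21, 2)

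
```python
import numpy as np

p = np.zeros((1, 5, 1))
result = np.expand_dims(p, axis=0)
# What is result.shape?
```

(1, 1, 5, 1)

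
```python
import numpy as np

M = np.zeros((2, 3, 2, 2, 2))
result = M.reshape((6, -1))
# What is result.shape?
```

(6, 8)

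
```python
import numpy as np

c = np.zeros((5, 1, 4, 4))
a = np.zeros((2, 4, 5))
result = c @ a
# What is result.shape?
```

(5, 2, 4, 5)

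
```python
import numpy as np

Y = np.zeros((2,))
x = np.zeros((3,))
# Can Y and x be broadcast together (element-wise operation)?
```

No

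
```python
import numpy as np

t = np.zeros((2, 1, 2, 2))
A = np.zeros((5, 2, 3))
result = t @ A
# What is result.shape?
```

(2, 5, 2, 3)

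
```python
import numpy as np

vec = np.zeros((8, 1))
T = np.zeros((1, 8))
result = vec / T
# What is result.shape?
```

(8, 8)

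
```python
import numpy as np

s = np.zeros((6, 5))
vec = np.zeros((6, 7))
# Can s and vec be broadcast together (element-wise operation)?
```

No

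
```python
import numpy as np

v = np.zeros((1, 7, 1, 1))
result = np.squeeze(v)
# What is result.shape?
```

(7,)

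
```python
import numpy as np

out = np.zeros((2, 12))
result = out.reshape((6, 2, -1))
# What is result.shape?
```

(6, 2, 2)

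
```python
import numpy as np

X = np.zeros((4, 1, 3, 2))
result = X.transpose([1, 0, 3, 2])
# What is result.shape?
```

(1, 4, 2, 3)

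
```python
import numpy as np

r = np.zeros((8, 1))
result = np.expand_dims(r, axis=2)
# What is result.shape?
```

(8, 1, 1)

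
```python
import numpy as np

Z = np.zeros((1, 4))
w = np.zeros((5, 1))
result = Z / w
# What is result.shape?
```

(5, 4)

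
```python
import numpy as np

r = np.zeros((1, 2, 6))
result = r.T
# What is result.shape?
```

(6, 2, 1)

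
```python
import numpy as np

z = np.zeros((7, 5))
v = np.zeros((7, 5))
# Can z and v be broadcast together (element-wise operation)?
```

Yes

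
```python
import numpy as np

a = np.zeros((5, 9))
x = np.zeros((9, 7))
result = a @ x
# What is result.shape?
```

(5, 7)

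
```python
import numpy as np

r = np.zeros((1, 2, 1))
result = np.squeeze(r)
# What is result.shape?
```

(2,)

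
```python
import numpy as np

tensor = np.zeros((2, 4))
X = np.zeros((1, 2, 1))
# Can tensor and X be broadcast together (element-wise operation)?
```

Yes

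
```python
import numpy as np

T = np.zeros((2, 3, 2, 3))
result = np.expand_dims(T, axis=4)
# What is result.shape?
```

(2, 3, 2, 3, 1)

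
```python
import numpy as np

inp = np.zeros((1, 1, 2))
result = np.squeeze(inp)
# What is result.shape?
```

(2,)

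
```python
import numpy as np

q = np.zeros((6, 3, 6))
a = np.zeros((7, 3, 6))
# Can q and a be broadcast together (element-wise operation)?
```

No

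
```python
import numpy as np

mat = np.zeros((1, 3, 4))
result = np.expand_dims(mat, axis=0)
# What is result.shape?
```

(1, 1, 3, 4)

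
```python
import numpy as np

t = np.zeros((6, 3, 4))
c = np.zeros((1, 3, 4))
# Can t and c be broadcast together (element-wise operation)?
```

Yes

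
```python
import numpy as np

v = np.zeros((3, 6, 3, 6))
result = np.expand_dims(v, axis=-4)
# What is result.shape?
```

(3, 1, 6, 3, 6)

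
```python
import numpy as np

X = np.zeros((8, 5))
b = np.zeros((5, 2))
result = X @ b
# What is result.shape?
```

(8, 2)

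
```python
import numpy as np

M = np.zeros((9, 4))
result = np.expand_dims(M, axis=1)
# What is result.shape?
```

(9, 1, 4)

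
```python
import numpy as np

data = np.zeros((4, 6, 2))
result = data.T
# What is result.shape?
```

(2, 6, 4)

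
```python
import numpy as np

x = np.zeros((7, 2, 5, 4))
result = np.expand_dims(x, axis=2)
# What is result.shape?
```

(7, 2, 1, 5, 4)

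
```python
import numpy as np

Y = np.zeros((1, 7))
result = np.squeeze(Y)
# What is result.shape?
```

(7,)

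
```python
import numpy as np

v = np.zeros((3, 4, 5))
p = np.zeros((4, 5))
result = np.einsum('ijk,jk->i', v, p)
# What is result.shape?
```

(3,)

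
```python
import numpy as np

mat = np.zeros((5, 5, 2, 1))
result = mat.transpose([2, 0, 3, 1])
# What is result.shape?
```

(2, 5, 1, 5)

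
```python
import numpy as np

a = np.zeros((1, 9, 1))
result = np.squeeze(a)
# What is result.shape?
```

(9,)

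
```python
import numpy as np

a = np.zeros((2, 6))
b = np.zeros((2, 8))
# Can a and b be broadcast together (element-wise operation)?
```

No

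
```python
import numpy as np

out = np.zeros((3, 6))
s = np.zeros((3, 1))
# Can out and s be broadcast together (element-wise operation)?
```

Yes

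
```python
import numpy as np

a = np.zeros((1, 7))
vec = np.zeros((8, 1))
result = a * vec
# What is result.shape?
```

(8, 7)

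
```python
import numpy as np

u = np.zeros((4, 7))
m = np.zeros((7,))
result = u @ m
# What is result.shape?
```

(4,)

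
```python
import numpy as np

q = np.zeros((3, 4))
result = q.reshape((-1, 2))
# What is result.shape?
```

(6, 2)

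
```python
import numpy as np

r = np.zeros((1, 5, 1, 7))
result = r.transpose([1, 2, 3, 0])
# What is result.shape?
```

(5, 1, 7, 1)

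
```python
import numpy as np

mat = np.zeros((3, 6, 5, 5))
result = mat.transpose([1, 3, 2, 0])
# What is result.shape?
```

(6, 5, 5, 3)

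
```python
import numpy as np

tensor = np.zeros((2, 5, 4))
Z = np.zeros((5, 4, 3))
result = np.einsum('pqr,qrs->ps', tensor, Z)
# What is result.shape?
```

(2, 3)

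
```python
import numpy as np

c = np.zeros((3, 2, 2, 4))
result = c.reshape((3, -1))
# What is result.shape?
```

(3, 16)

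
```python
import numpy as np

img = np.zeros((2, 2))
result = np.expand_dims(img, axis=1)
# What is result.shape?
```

(2, 1, 2)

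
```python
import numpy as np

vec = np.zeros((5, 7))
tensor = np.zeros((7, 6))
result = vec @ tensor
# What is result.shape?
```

(5, 6)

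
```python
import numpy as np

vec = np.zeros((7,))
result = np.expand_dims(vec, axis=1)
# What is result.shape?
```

(7, 1)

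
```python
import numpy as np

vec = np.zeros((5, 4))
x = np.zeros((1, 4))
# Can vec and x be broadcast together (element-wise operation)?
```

Yes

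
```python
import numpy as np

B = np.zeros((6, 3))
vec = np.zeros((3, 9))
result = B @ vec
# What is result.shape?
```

(6, 9)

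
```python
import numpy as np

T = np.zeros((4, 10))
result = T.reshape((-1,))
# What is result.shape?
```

(40,)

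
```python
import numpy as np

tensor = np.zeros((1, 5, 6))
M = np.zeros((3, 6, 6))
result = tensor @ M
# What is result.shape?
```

(3, 5, 6)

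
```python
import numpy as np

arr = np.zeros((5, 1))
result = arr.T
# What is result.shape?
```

(1, 5)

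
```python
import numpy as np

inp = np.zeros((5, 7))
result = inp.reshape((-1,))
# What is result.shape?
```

(35,)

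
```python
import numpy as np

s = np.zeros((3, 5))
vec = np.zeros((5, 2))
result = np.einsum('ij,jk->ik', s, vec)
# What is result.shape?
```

(3, 2)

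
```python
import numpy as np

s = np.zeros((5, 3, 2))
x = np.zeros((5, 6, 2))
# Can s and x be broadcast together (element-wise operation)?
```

No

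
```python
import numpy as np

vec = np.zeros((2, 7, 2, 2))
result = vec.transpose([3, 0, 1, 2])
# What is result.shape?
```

(2, 2, 7, 2)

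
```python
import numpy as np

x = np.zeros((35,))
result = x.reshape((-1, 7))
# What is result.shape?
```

(5, 7)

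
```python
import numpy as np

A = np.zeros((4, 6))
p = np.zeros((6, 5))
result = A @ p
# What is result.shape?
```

(4, 5)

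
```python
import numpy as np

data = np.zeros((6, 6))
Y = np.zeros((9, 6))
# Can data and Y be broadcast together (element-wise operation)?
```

No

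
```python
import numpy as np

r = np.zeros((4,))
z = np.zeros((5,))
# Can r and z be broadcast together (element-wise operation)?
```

No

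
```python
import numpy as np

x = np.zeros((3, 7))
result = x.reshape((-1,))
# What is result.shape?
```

(21,)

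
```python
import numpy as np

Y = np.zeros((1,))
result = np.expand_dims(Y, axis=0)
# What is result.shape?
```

(1, 1)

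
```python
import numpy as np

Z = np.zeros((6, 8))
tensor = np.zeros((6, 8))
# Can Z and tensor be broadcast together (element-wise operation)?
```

Yes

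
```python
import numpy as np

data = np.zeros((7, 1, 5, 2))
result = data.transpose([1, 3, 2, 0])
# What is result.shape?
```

(1, 2, 5, 7)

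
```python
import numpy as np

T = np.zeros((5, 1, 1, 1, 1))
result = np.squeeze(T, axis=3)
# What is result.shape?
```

(5, 1, 1, 1)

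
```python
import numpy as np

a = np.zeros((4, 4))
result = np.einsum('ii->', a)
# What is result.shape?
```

()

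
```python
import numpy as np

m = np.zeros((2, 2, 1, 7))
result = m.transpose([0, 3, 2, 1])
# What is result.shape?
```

(2, 7, 1, 2)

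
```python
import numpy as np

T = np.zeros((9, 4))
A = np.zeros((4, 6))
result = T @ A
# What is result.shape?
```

(9, 6)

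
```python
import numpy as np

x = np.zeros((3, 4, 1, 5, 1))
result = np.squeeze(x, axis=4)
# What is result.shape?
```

(3, 4, 1, 5)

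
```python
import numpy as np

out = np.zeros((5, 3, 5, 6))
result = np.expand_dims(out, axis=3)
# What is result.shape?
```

(5, 3, 5, 1, 6)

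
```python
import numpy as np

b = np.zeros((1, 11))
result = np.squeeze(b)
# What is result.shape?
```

(11,)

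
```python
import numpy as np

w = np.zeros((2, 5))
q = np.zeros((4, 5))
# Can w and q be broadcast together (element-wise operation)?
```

No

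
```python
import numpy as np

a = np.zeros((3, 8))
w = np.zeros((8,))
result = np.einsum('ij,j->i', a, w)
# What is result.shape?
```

(3,)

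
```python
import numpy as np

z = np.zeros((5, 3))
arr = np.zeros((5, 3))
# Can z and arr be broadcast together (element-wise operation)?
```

Yes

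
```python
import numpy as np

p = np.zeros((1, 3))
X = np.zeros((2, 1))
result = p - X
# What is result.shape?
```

(2, 3)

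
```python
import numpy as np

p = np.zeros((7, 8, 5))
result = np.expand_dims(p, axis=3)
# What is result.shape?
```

(7, 8, 5, 1)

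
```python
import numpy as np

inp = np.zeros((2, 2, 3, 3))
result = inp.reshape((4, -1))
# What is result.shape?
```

(4, 9)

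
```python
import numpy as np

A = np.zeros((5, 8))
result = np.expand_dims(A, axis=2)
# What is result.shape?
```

(5, 8, 1)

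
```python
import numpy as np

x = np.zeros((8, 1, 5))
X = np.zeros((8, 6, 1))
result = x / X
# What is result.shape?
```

(8, 6, 5)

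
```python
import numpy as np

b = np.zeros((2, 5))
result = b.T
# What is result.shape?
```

(5, 2)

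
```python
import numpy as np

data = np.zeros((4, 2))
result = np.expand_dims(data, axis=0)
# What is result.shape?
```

(1, 4, 2)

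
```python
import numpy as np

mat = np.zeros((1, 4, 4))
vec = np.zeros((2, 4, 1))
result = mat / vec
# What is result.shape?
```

(2, 4, 4)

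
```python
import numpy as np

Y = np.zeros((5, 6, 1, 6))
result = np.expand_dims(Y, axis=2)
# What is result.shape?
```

(5, 6, 1, 1, 6)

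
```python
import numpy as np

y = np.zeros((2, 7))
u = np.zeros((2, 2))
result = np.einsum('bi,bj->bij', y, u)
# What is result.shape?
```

(2, 7, 2)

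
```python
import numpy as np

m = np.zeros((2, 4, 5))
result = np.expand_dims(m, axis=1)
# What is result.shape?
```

(2, 1, 4, 5)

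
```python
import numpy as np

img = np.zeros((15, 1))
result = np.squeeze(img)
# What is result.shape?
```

(15,)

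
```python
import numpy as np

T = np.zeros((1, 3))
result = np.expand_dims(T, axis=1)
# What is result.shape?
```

(1, 1, 3)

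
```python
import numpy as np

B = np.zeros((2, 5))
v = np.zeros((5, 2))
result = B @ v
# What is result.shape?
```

(2, 2)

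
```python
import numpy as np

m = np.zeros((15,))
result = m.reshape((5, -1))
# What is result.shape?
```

(5, 3)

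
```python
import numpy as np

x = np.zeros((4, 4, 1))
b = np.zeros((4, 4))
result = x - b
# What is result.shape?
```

(4, 4, 4)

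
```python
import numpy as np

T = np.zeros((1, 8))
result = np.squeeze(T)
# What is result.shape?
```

(8,)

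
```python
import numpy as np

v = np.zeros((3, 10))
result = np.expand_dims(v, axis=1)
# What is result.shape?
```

(3, 1, 10)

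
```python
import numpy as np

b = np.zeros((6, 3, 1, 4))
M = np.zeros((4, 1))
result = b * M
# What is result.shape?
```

(6, 3, 4, 4)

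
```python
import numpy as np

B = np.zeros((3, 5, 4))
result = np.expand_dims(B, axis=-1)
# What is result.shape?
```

(3, 5, 4, 1)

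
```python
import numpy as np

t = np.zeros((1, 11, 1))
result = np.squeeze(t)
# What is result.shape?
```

(11,)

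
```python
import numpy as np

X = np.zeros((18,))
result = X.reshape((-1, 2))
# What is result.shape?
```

(9, 2)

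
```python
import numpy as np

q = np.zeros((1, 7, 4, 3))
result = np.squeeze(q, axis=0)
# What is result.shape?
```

(7, 4, 3)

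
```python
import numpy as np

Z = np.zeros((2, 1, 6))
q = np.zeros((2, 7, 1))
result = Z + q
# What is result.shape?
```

(2, 7, 6)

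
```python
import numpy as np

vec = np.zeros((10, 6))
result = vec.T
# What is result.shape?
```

(6, 10)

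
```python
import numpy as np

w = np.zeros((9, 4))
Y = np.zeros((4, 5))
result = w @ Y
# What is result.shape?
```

(9, 5)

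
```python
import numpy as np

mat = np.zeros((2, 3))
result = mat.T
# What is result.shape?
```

(3, 2)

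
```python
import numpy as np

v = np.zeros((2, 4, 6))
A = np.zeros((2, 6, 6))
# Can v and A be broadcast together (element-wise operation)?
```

No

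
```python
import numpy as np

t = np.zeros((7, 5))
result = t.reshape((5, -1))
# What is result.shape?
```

(5, 7)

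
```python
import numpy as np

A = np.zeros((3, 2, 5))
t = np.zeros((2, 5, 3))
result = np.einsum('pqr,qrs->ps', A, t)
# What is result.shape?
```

(3, 3)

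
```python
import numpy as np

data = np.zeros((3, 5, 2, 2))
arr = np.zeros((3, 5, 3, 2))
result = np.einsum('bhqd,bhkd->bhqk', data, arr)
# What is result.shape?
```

(3, 5, 2, 3)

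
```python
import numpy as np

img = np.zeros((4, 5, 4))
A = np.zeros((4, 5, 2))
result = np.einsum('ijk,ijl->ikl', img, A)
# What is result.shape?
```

(4, 4, 2)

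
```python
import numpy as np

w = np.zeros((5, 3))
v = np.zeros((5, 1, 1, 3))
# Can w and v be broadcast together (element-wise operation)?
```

Yes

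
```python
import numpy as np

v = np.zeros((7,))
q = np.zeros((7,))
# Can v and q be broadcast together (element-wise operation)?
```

Yes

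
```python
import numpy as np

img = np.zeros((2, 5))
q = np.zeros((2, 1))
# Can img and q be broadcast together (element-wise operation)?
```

Yes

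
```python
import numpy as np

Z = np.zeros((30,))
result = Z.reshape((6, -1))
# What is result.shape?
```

(6, 5)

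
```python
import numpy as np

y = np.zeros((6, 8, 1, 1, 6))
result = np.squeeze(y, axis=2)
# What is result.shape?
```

(6, 8, 1, 6)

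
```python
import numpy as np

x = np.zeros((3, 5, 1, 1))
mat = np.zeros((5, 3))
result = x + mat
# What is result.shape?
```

(3, 5, 5, 3)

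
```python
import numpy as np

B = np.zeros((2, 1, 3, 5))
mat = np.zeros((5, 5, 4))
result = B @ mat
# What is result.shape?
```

(2, 5, 3, 4)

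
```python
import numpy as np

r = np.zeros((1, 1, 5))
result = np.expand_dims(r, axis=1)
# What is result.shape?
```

(1, 1, 1, 5)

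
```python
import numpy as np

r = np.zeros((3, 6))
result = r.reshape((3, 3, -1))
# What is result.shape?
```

(3, 3, 2)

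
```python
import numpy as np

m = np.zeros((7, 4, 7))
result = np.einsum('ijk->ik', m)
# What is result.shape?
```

(7, 7)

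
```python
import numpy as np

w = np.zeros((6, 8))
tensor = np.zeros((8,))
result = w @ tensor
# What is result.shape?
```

(6,)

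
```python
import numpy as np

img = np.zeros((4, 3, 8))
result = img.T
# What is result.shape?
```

(8, 3, 4)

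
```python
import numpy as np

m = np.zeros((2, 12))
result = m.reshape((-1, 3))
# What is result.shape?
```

(8, 3)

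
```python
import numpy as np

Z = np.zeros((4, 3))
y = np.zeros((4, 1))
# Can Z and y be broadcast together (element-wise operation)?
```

Yes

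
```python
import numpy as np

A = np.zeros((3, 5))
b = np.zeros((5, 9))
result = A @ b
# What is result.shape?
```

(3, 9)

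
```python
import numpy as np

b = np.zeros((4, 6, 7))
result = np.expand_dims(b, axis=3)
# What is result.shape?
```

(4, 6, 7, 1)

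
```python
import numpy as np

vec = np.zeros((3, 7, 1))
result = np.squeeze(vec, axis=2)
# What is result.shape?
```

(3, 7)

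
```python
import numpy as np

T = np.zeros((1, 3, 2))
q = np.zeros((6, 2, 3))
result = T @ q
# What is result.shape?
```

(6, 3, 3)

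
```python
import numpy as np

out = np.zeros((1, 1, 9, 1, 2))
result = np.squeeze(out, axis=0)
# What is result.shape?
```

(1, 9, 1, 2)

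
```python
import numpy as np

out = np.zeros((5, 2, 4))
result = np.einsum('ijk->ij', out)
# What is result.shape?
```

(5, 2)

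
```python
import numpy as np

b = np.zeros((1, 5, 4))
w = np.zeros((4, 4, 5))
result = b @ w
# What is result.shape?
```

(4, 5, 5)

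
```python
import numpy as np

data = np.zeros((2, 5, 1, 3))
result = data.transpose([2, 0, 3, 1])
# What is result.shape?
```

(1, 2, 3, 5)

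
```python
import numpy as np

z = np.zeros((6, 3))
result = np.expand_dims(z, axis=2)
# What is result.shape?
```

(6, 3, 1)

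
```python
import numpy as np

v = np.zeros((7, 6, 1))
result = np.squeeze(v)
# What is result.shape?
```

(7, 6)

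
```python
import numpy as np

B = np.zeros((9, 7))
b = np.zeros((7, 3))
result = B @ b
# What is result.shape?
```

(9, 3)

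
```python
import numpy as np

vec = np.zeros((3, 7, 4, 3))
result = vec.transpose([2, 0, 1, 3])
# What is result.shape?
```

(4, 3, 7, 3)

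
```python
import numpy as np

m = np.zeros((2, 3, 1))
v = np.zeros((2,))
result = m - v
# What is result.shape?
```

(2, 3, 2)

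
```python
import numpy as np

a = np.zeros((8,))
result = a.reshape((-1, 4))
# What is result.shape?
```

(2, 4)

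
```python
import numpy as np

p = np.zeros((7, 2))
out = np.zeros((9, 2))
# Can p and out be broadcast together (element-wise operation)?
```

No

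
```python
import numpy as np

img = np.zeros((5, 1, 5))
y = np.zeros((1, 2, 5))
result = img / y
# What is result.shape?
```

(5, 2, 5)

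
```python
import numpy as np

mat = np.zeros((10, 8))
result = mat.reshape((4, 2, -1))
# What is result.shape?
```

(4, 2, 10)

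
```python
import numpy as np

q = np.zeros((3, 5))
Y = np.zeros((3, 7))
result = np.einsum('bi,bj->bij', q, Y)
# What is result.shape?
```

(3, 5, 7)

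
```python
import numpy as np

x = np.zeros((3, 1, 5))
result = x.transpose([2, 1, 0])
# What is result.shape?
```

(5, 1, 3)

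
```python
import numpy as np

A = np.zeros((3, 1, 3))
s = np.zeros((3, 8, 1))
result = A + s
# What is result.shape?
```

(3, 8, 3)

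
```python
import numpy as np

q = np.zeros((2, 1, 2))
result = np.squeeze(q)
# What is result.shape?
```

(2, 2)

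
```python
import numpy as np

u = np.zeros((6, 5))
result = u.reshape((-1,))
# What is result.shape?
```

(30,)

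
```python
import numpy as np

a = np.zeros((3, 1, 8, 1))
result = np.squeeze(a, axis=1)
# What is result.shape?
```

(3, 8, 1)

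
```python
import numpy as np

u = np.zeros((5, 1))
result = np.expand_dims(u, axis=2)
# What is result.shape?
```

(5, 1, 1)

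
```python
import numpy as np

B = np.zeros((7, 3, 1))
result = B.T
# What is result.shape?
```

(1, 3, 7)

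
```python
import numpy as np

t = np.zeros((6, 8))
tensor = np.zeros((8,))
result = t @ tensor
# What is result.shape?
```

(6,)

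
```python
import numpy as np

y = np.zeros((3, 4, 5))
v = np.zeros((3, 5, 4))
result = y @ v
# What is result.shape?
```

(3, 4, 4)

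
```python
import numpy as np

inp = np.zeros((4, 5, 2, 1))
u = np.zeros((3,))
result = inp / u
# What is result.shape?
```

(4, 5, 2, 3)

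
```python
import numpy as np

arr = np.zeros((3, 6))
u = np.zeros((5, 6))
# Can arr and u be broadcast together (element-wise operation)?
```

No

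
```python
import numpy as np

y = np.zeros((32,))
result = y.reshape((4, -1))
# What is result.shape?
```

(4, 8)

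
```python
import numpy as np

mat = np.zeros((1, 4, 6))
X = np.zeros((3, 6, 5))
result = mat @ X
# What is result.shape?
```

(3, 4, 5)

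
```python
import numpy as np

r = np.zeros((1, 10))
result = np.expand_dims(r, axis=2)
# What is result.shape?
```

(1, 10, 1)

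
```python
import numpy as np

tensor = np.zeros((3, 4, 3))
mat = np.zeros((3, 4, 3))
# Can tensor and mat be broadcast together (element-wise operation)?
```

Yes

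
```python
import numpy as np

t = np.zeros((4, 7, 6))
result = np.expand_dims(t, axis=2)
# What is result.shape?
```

(4, 7, 1, 6)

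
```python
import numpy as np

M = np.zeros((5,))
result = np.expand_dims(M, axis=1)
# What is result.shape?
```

(5, 1)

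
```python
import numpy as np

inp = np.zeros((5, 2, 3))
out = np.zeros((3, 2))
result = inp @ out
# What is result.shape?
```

(5, 2, 2)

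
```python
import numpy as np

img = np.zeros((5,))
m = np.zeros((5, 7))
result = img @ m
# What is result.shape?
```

(7,)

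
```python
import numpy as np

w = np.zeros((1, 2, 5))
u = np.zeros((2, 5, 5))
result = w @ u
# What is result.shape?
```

(2, 2, 5)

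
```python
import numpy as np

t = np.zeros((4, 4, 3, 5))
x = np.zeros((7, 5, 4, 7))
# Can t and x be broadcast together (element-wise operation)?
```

No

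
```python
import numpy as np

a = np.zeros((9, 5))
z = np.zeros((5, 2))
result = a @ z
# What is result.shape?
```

(9, 2)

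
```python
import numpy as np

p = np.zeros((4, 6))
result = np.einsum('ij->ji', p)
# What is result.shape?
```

(6, 4)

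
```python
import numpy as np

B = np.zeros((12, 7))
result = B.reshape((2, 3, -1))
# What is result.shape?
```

(2, 3, 14)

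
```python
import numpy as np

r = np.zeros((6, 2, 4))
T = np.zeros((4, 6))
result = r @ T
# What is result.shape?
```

(6, 2, 6)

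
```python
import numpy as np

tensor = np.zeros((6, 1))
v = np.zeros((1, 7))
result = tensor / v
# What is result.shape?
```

(6, 7)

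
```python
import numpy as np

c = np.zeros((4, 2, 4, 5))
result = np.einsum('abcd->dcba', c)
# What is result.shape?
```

(5, 4, 2, 4)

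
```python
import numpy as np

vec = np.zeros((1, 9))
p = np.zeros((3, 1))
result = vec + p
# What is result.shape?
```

(3, 9)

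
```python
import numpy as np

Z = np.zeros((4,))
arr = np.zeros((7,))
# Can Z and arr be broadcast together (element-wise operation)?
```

No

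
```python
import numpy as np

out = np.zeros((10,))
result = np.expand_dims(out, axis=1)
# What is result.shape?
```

(10, 1)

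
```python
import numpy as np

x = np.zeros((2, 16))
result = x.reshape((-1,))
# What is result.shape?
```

(32,)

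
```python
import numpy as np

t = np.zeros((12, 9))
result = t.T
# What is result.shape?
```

(9, 12)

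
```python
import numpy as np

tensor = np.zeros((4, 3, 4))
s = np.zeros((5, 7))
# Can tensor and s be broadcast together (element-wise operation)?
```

No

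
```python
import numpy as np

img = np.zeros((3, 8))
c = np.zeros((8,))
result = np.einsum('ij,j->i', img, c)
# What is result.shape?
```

(3,)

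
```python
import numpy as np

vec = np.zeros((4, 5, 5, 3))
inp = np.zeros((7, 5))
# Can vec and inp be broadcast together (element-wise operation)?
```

No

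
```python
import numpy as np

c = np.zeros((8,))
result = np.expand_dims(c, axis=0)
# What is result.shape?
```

(1, 8)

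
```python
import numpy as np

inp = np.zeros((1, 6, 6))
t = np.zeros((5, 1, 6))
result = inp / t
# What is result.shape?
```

(5, 6, 6)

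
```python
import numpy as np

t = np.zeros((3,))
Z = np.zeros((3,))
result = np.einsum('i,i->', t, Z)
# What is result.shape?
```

()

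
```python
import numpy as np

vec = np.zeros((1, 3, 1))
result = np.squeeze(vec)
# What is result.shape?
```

(3,)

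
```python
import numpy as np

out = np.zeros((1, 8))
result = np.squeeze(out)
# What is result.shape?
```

(8,)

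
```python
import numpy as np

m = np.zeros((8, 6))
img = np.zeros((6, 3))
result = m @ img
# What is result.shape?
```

(8, 3)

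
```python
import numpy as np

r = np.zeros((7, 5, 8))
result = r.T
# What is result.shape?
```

(8, 5, 7)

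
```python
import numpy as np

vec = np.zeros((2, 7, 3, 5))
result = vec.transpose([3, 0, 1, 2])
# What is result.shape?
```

(5, 2, 7, 3)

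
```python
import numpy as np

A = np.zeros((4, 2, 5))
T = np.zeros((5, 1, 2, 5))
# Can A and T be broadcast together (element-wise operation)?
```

Yes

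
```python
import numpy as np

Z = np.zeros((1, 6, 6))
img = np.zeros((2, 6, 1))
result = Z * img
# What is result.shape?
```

(2, 6, 6)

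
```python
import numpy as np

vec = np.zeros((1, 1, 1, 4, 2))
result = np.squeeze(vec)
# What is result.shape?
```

(4, 2)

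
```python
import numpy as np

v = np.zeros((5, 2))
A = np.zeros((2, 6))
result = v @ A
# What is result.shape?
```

(5, 6)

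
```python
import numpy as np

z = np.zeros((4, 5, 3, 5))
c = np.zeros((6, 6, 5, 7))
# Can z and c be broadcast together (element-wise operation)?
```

No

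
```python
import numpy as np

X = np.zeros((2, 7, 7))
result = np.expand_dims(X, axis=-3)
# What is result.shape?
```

(2, 1, 7, 7)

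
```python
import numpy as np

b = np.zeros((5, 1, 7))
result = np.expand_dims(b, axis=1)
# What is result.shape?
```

(5, 1, 1, 7)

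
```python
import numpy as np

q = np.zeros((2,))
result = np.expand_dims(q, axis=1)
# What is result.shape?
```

(2, 1)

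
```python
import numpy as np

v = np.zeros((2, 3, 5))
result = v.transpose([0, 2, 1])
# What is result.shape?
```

(2, 5, 3)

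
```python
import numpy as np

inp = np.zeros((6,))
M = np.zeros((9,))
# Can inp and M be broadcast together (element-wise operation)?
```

No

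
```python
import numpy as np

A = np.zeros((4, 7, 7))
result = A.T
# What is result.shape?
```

(7, 7, 4)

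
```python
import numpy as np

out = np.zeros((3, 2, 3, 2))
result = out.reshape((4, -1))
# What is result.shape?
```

(4, 9)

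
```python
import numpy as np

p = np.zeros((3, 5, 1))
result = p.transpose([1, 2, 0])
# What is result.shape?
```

(5, 1, 3)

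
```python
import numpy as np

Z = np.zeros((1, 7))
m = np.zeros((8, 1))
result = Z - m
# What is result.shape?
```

(8, 7)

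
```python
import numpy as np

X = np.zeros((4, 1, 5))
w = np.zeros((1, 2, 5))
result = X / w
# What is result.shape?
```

(4, 2, 5)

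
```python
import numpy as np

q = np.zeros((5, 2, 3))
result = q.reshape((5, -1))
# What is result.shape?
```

(5, 6)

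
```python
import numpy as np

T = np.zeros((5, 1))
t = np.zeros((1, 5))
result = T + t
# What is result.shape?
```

(5, 5)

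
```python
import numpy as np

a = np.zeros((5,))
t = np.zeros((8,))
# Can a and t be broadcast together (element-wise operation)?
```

No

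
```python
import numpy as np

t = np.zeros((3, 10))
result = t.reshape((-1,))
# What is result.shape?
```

(30,)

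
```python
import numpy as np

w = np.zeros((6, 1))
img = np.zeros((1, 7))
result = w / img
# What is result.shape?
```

(6, 7)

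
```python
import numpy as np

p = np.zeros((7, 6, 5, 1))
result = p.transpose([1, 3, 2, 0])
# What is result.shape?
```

(6, 1, 5, 7)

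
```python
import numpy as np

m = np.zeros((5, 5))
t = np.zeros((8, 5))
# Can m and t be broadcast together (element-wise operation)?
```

No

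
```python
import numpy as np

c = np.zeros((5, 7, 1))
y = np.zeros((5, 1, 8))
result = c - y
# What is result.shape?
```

(5, 7, 8)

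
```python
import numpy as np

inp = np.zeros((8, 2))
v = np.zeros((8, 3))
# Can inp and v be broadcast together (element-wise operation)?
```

No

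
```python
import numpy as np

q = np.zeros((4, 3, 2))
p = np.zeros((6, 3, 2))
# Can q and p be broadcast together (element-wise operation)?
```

No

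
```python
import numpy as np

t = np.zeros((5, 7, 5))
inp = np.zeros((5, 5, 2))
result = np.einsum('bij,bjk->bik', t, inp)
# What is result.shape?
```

(5, 7, 2)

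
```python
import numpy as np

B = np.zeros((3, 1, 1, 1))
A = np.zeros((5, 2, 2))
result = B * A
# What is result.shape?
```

(3, 5, 2, 2)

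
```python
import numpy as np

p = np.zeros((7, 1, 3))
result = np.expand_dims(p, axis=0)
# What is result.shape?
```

(1, 7, 1, 3)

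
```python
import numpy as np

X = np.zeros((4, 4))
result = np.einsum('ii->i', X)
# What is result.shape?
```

(4,)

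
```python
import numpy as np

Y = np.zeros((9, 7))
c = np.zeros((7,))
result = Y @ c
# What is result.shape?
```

(9,)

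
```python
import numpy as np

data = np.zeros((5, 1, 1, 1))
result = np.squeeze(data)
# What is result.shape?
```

(5,)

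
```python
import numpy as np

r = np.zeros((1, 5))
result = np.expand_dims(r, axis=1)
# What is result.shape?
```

(1, 1, 5)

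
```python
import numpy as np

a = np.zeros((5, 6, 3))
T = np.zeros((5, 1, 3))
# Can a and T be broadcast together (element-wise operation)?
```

Yes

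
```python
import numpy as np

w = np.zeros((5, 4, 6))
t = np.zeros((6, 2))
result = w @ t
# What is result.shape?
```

(5, 4, 2)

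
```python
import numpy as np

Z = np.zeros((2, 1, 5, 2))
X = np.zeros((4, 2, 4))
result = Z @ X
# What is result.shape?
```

(2, 4, 5, 4)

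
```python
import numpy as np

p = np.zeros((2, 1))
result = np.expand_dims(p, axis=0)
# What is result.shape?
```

(1, 2, 1)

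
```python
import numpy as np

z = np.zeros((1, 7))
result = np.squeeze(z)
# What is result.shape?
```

(7,)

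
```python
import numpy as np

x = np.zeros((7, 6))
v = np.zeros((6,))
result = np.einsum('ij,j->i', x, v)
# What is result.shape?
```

(7,)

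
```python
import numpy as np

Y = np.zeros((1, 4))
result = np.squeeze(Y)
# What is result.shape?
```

(4,)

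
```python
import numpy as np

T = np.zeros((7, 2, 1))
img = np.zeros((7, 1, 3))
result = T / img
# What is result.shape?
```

(7, 2, 3)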